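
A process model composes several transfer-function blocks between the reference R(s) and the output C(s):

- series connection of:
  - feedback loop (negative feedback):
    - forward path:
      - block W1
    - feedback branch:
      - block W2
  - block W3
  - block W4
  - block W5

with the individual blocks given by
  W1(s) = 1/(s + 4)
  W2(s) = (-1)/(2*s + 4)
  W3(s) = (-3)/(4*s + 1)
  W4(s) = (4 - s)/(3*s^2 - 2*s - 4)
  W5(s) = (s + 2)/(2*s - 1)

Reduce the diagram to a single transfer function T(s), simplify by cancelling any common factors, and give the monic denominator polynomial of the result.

Reducing step by step:

Step 1: reduce the feedback loop with forward W1 and return W2 = (2*s + 4)/(2*s^2 + 12*s + 15)
Step 2: reduce the series chain [W1/(1+W1*W2)], W3, W4, W5 = (6*s^3 - 72*s - 96)/(48*s^6 + 244*s^5 + 34*s^4 - 682*s^3 - 337*s^2 + 198*s + 60)
No further cancellation is possible in the step-2 result, so that is T(s). Its denominator becomes monic after dividing by the leading coefficient 48.

Answer: s^6 + 61*s^5/12 + 17*s^4/24 - 341*s^3/24 - 337*s^2/48 + 33*s/8 + 5/4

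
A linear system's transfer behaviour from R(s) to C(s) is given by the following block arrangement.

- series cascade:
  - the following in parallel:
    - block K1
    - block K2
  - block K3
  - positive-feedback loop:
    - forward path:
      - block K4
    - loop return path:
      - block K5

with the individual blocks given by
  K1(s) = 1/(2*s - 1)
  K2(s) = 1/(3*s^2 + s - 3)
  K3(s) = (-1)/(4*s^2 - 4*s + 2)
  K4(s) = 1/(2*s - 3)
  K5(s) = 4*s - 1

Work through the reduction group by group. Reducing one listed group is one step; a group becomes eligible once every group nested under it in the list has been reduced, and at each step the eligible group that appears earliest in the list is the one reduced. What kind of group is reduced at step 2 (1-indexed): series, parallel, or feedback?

Step 1: combine K1, K2 in parallel
Step 2: close the feedback loop around K4, K5
Step 3: series reduction of (K1+K2), K3, [K4/(1-K4*K5)]
Step 2: feedback.

Answer: feedback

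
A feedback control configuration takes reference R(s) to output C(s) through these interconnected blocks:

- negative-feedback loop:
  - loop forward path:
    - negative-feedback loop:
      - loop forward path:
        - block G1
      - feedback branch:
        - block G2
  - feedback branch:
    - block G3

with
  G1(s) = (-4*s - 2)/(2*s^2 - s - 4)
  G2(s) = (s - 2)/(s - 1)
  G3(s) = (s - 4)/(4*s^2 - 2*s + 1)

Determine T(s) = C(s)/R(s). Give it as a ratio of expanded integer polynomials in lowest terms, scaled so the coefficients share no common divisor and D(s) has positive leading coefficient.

Reducing step by step:

Step 1 - collapse the loop (G1 forward, G2 return), giving (-4*s^2 + 2*s + 2)/(2*s^3 - 7*s^2 + 3*s + 8)
Step 2 - feedback reduction of [G1/(1+G1*G2)], G3, which is the overall transfer function T(s) = C(s)/R(s) in lowest terms

Answer: (-16*s^4 + 16*s^3 - 2*s + 2)/(8*s^5 - 32*s^4 + 24*s^3 + 37*s^2 - 19*s)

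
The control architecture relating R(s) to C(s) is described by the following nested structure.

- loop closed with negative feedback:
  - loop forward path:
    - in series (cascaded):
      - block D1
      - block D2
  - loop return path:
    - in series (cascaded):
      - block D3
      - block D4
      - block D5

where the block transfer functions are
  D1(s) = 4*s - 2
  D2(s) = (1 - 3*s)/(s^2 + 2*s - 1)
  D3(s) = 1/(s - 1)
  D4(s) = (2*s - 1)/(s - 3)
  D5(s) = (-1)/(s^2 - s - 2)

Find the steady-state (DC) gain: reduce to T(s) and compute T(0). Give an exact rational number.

The answer is 3.

Reasoning:
[1] cascade D1, D2, giving (-12*s^2 + 10*s - 2)/(s^2 + 2*s - 1)
[2] cascade D3, D4, D5, giving (1 - 2*s)/(s^4 - 5*s^3 + 5*s^2 + 5*s - 6)
[3] close the feedback loop around (D1*D2), (D3*D4*D5), giving (-12*s^6 + 70*s^5 - 112*s^4 + 112*s^2 - 70*s + 12)/(s^6 - 3*s^5 - 6*s^4 + 44*s^3 - 33*s^2 - 3*s + 4)
Evaluating the step-3 result (the overall T(s)) at s = 0 gives T(0) = 12/4 = 3.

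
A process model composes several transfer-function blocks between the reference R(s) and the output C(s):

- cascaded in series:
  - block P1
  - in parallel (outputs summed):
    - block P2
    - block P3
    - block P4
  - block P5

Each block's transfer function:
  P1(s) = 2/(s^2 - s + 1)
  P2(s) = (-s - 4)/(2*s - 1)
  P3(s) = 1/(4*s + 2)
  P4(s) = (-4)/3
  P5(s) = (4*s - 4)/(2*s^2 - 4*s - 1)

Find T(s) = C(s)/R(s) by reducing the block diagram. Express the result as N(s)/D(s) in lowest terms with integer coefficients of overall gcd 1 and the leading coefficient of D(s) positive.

Step 1. reduce the parallel group P2, P3, P4 = (-44*s^2 - 48*s - 19)/(24*s^2 - 6)
Step 2. series reduction of P1, (P2+P3+P4), P5, giving the overall T(s)

Answer: (-176*s^3 - 16*s^2 + 116*s + 76)/(24*s^6 - 72*s^5 + 54*s^4 - 18*s^3 - 27*s^2 + 9*s + 3)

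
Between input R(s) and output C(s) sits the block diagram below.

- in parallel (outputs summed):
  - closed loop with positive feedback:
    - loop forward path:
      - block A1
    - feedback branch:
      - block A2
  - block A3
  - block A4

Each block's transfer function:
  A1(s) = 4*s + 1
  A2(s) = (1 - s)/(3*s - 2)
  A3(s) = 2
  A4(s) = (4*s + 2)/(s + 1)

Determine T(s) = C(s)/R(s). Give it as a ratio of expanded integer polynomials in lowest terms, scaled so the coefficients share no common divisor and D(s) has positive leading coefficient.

Answer: (36*s^3 + 23*s^2 - 25*s - 14)/(4*s^3 + 4*s^2 - 3*s - 3)

Working:
[1] close the feedback loop around A1, A2 = (12*s^2 - 5*s - 2)/(4*s^2 - 3)
[2] combine [A1/(1-A1*A2)], A3, A4 in parallel; the result is T(s) itself (integer coefficients, no common factor, positive leading denominator coefficient)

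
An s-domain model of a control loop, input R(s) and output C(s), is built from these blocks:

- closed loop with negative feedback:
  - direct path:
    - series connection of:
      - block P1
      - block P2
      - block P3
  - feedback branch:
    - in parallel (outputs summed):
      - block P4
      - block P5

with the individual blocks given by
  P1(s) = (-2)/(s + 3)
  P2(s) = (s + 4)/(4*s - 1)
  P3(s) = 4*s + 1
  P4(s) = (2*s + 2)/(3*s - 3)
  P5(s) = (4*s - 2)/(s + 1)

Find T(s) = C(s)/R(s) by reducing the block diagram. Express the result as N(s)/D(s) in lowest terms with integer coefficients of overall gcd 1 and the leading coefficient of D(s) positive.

Answer: (24*s^4 + 102*s^3 - 102*s - 24)/(100*s^4 + 331*s^3 - 279*s^2 + 193*s + 55)

Working:
[1] combine P1, P2, P3 in series: (-8*s^2 - 34*s - 8)/(4*s^2 + 11*s - 3)
[2] sum the parallel branches P4, P5: (14*s^2 - 14*s + 8)/(3*s^2 - 3)
[3] apply the feedback formula to (P1*P2*P3), (P4+P5): this yields T(s), and no further normalization is needed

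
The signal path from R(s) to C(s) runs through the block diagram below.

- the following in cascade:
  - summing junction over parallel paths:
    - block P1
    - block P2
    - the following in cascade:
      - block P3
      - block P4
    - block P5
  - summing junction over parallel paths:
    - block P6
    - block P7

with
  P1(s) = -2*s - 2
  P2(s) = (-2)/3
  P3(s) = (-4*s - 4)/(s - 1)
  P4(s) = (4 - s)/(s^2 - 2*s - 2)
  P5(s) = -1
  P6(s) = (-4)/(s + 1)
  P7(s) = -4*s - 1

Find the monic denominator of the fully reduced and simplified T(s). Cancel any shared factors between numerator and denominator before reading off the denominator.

Reducing step by step:

1. multiply P3, P4 (series) gives (4*s^2 - 12*s - 16)/(s^3 - 3*s^2 + 2)
2. add P1, P2, (P3*P4), P5 (parallel) gives (-6*s^4 + 7*s^3 + 45*s^2 - 48*s - 70)/(3*s^3 - 9*s^2 + 6)
3. sum the parallel branches P6, P7 gives (-4*s^2 - 5*s - 5)/(s + 1)
4. combine (P1+P2+(P3*P4)+P5), (P6+P7) in series gives (24*s^6 + 2*s^5 - 185*s^4 - 68*s^3 + 295*s^2 + 590*s + 350)/(3*s^4 - 6*s^3 - 9*s^2 + 6*s + 6)
The result of step 4 is T(s) in lowest terms. Its denominator has leading coefficient 3; dividing the denominator through by 3 makes it monic.

Answer: s^4 - 2*s^3 - 3*s^2 + 2*s + 2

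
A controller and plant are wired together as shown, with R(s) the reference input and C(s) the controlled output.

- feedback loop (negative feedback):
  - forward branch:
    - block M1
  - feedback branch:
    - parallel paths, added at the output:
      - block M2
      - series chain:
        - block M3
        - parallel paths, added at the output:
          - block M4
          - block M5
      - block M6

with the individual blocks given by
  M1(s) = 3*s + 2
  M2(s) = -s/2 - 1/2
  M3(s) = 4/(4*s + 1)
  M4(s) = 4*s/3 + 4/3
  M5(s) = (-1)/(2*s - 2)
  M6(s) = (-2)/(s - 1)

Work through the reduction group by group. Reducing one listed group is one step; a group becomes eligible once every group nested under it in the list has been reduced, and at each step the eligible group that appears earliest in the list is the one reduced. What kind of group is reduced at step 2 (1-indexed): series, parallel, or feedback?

Step 1: sum the parallel branches M4, M5
Step 2: combine M3, (M4+M5) in series
Step 3: add M2, (M3*(M4+M5)), M6 (parallel)
Step 4: close the feedback loop around M1, (M2+(M3*(M4+M5))+M6)
Step 2: series.

Hence the answer: series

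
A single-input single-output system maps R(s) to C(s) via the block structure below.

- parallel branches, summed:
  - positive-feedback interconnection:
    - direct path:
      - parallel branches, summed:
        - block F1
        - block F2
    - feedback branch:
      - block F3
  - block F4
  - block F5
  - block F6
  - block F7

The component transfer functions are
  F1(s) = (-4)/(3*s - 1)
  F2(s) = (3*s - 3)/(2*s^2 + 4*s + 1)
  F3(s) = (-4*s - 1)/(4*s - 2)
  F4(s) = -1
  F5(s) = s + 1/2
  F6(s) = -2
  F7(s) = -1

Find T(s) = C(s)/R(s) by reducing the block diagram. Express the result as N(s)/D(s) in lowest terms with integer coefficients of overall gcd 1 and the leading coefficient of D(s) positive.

Answer: (48*s^5 - 104*s^4 - 486*s^3 + 649*s^2 + 344*s - 3)/(48*s^4 + 64*s^3 - 270*s^2 - 68*s + 2)

Working:
(1) add F1, F2 (parallel): (s^2 - 28*s - 1)/(6*s^3 + 10*s^2 - s - 1)
(2) close the feedback loop around (F1+F2), F3: (4*s^3 - 114*s^2 + 52*s + 2)/(24*s^4 + 32*s^3 - 135*s^2 - 34*s + 1)
(3) combine [(F1+F2)/(1-(F1+F2)*F3)], F4, F5, F6, F7 in parallel, which is the overall transfer function T(s) = C(s)/R(s) in lowest terms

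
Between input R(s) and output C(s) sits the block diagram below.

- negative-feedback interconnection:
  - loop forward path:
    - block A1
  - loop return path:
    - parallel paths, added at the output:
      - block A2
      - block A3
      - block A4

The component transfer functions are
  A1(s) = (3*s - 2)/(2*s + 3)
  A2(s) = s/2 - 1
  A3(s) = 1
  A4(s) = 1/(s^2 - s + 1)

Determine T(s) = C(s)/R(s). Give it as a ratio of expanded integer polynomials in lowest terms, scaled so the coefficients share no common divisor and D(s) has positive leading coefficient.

1. sum the parallel branches A2, A3, A4 = (s^3 - s^2 + s + 2)/(2*s^2 - 2*s + 2)
2. close the feedback loop around A1, (A2+A3+A4): this yields T(s), and no further normalization is needed

Answer: (6*s^3 - 10*s^2 + 10*s - 4)/(3*s^4 - s^3 + 7*s^2 + 2*s + 2)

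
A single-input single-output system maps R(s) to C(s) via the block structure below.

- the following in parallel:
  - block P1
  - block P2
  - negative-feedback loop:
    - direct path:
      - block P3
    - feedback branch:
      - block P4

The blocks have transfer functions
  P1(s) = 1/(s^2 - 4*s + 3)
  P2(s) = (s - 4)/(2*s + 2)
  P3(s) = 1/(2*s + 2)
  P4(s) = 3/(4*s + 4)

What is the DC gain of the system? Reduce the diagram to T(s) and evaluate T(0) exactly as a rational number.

Step 1 - collapse the loop (P3 forward, P4 return): (4*s + 4)/(8*s^2 + 16*s + 11)
Step 2 - add P1, P2, [P3/(1+P3*P4)] (parallel): (8*s^5 - 40*s^4 + 35*s^3 + 136*s^2 + 87*s - 86)/(16*s^5 - 16*s^4 - 90*s^3 - 50*s^2 + 74*s + 66)
DC gain: substitute s = 0 into T(s) from step 2: T(0) = -86/66 = -43/33.

Therefore the answer is -43/33.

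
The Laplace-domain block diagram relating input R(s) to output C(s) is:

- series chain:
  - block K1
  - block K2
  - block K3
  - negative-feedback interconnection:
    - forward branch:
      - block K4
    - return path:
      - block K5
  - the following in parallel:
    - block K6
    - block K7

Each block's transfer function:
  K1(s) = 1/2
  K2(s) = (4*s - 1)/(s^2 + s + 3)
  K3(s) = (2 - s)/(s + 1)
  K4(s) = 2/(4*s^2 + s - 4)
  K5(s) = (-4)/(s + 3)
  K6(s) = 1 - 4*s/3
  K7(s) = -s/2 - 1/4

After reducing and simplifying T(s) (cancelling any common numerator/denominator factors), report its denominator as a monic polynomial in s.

Answer: s^6 + 21*s^5/4 + 41*s^4/4 + 21*s^3/2 - 5*s^2/4 - 83*s/4 - 15

Working:
Step 1: feedback reduction of K4, K5; result (2*s + 6)/(4*s^3 + 13*s^2 - s - 20)
Step 2: combine K6, K7 in parallel; result 3/4 - 11*s/6
Step 3: combine K1, K2, K3, [K4/(1+K4*K5)], (K6+K7) in series; result (88*s^4 + 30*s^3 - 577*s^2 + 357*s - 54)/(48*s^6 + 252*s^5 + 492*s^4 + 504*s^3 - 60*s^2 - 996*s - 720)
Step 3 gives the fully reduced T(s), with no common factor left to cancel. The denominator's leading coefficient is 48, so divide each of its coefficients by 48 to get the monic form.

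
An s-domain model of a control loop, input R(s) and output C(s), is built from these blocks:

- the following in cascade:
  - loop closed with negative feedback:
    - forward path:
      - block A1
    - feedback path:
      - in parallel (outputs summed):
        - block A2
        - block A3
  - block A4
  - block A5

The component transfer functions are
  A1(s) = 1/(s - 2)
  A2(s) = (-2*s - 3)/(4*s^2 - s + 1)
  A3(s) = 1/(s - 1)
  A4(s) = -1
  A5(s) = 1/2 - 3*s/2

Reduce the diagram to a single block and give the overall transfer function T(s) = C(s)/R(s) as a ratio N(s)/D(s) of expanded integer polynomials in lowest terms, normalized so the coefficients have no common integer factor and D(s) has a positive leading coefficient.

Step 1 - reduce the parallel group A2, A3 -> (2*s^2 - 2*s + 4)/(4*s^3 - 5*s^2 + 2*s - 1)
Step 2 - feedback reduction of A1, (A2+A3) -> (4*s^3 - 5*s^2 + 2*s - 1)/(4*s^4 - 13*s^3 + 14*s^2 - 7*s + 6)
Step 3 - series reduction of [A1/(1+A1*(A2+A3))], A4, A5: this yields T(s), and no further normalization is needed

Final answer: (12*s^4 - 19*s^3 + 11*s^2 - 5*s + 1)/(8*s^4 - 26*s^3 + 28*s^2 - 14*s + 12)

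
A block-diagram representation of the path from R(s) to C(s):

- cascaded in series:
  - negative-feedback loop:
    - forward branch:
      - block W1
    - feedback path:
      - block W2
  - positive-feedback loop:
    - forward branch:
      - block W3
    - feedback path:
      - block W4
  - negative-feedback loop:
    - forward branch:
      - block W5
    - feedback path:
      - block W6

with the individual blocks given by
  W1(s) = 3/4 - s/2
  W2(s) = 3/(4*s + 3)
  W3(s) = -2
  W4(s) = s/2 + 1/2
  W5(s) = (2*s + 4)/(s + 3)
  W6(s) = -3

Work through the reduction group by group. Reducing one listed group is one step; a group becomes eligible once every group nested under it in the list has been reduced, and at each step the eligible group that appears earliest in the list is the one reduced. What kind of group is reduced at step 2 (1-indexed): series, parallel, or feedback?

(1) close the feedback loop around W1, W2
(2) reduce the feedback loop with forward W3 and return W4
(3) close the feedback loop around W5, W6
(4) combine [W1/(1+W1*W2)], [W3/(1-W3*W4)], [W5/(1+W5*W6)] in series
At step 2 the group reduced is feedback.

Answer: feedback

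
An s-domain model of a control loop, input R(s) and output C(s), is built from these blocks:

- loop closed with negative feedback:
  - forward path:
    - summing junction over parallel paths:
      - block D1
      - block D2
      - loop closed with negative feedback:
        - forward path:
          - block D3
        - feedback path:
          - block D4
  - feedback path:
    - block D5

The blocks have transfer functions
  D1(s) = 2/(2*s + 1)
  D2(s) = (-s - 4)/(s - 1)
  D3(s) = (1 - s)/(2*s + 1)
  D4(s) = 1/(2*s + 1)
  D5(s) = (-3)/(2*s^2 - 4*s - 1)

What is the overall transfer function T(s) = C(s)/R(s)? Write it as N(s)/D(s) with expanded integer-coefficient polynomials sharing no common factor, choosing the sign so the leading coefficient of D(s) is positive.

The answer is (-24*s^6 - 12*s^5 + 40*s^4 + 146*s^3 + 156*s^2 + 86*s + 13)/(16*s^6 - 28*s^5 + 14*s^4 + 90*s^3 + 157*s^2 + 115*s + 41).

Reasoning:
Step 1: feedback reduction of D3, D4; result (-2*s^2 + s + 1)/(4*s^2 + 3*s + 2)
Step 2: reduce the parallel group D1, D2, [D3/(1+D3*D4)]; result (-12*s^4 - 30*s^3 - 46*s^2 - 34*s - 13)/(8*s^4 + 2*s^3 - 3*s^2 - 5*s - 2)
Step 3: collapse the loop ((D1+D2+[D3/(1+D3*D4)]) forward, D5 return), giving the overall T(s)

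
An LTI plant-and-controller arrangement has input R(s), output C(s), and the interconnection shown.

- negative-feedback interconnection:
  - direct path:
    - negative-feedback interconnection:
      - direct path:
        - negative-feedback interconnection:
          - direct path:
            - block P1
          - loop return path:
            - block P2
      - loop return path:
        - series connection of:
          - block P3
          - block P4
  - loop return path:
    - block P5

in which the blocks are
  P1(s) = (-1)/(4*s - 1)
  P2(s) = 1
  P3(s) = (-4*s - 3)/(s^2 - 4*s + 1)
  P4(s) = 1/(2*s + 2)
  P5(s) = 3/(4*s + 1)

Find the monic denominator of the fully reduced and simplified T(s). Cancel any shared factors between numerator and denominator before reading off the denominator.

Step 1: reduce the feedback loop with forward P1 and return P2 = (-1)/(4*s - 2)
Step 2: combine P3, P4 in series = (-4*s - 3)/(2*s^3 - 6*s^2 - 6*s + 2)
Step 3: feedback reduction of [P1/(1+P1*P2)], (P3*P4) = (-2*s^3 + 6*s^2 + 6*s - 2)/(8*s^4 - 28*s^3 - 12*s^2 + 24*s - 1)
Step 4: reduce the feedback loop with forward [[P1/(1+P1*P2)]/(1+[P1/(1+P1*P2)]*(P3*P4))] and return P5 = (-8*s^4 + 22*s^3 + 30*s^2 - 2*s - 2)/(32*s^5 - 104*s^4 - 82*s^3 + 102*s^2 + 38*s - 7)
Step 4 gives the fully reduced T(s), with no common factor left to cancel. The denominator's leading coefficient is 32, so divide each of its coefficients by 32 to get the monic form.

Final answer: s^5 - 13*s^4/4 - 41*s^3/16 + 51*s^2/16 + 19*s/16 - 7/32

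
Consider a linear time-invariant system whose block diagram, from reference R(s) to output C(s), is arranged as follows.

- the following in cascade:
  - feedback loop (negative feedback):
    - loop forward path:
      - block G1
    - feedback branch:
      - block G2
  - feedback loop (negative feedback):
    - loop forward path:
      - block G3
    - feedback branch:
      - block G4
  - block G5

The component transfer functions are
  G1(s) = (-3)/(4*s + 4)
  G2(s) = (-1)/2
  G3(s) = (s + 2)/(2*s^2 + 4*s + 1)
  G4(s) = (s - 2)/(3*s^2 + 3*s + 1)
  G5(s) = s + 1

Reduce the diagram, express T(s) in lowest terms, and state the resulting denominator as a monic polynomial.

The answer is s^5 + 35*s^4/8 + 57*s^3/8 + 127*s^2/24 + 53*s/48 - 11/16.

Reasoning:
Step 1: close the feedback loop around G1, G2: (-6)/(8*s + 11)
Step 2: close the feedback loop around G3, G4: (3*s^3 + 9*s^2 + 7*s + 2)/(6*s^4 + 18*s^3 + 18*s^2 + 7*s - 3)
Step 3: combine [G1/(1+G1*G2)], [G3/(1+G3*G4)], G5 in series: (-18*s^4 - 72*s^3 - 96*s^2 - 54*s - 12)/(48*s^5 + 210*s^4 + 342*s^3 + 254*s^2 + 53*s - 33)
No further cancellation is possible in the step-3 result, so that is T(s). Its denominator becomes monic after dividing by the leading coefficient 48.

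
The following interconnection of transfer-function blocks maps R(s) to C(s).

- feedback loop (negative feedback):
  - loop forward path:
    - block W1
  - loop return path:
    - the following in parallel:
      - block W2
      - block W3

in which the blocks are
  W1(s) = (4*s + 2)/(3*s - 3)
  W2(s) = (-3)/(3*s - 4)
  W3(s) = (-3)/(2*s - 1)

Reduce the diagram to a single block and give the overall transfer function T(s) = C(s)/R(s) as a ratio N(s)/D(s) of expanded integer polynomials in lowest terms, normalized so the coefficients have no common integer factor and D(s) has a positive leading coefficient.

1. sum the parallel branches W2, W3: (15 - 15*s)/(6*s^2 - 11*s + 4)
2. close the feedback loop around W1, (W2+W3) - this is the overall T(s), already in the required normalized form

Final answer: (24*s^3 - 32*s^2 - 6*s + 8)/(18*s^3 - 111*s^2 + 75*s + 18)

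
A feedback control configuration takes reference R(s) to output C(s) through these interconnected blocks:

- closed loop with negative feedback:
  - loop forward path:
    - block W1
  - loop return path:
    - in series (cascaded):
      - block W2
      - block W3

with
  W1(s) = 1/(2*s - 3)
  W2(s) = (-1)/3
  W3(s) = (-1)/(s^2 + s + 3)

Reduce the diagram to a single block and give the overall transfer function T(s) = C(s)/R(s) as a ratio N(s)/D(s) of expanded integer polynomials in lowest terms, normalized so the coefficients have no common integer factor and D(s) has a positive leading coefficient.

Answer: (3*s^2 + 3*s + 9)/(6*s^3 - 3*s^2 + 9*s - 26)

Working:
Step 1. series reduction of W2, W3 gives 1/(3*s^2 + 3*s + 9)
Step 2. apply the feedback formula to W1, (W2*W3) - this is the overall T(s), already in the required normalized form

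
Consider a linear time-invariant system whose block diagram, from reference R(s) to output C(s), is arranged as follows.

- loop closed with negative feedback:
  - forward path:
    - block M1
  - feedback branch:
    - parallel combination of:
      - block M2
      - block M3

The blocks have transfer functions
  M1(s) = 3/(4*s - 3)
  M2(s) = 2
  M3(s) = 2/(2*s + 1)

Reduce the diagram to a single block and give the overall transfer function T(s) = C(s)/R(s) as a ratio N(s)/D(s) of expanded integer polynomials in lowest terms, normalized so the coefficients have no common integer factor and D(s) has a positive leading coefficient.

Reducing step by step:

[1] parallel reduction of M2, M3, giving (4*s + 4)/(2*s + 1)
[2] feedback reduction of M1, (M2+M3): this yields T(s), and no further normalization is needed

Answer: (6*s + 3)/(8*s^2 + 10*s + 9)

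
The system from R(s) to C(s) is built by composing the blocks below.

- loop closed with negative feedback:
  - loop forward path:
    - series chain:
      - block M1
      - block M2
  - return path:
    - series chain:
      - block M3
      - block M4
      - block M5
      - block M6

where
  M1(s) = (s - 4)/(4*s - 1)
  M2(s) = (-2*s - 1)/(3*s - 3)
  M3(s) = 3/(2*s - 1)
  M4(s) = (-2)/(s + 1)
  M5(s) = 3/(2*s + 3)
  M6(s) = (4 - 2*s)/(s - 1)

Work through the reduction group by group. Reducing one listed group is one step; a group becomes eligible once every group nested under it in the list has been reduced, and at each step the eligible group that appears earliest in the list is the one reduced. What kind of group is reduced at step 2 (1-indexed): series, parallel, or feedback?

Step 1 - series reduction of M1, M2
Step 2 - series reduction of M3, M4, M5, M6
Step 3 - reduce the feedback loop with forward (M1*M2) and return (M3*M4*M5*M6)
At step 2 the group reduced is series.

Final answer: series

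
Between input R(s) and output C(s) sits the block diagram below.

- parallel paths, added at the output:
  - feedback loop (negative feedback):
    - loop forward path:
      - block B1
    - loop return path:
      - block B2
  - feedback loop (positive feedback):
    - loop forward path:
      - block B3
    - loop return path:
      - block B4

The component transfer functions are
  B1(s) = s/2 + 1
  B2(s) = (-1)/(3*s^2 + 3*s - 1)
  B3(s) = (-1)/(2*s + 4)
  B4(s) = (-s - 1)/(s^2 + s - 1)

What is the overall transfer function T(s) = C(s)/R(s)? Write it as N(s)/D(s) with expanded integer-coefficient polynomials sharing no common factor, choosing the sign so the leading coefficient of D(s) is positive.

[1] apply the feedback formula to B1, B2, giving (3*s^3 + 9*s^2 + 5*s - 2)/(6*s^2 + 5*s - 4)
[2] collapse the loop (B3 forward, B4 return), giving (-s^2 - s + 1)/(2*s^3 + 6*s^2 + s - 5)
[3] parallel reduction of [B1/(1+B1*B2)], [B3/(1-B3*B4)]; the result is T(s) itself (integer coefficients, no common factor, positive leading denominator coefficient)

Final answer: (6*s^6 + 36*s^5 + 61*s^4 + 9*s^3 - 47*s^2 - 18*s + 6)/(12*s^5 + 46*s^4 + 28*s^3 - 49*s^2 - 29*s + 20)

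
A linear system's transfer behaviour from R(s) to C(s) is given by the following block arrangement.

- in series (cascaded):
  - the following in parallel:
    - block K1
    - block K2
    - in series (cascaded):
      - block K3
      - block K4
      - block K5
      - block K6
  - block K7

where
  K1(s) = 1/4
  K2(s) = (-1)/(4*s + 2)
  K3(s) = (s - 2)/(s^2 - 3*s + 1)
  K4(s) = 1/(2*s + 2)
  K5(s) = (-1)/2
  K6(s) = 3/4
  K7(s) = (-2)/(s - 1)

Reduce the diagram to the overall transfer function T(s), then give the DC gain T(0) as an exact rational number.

Answer: 1/4

Working:
1. cascade K3, K4, K5, K6 -> (6 - 3*s)/(16*s^3 - 32*s^2 - 32*s + 16)
2. add K1, K2, (K3*K4*K5*K6) (parallel) -> (8*s^4 - 20*s^3 - 14*s^2 + 25*s + 2)/(32*s^4 - 48*s^3 - 96*s^2 + 16)
3. cascade (K1+K2+(K3*K4*K5*K6)), K7 -> (-8*s^4 + 20*s^3 + 14*s^2 - 25*s - 2)/(16*s^5 - 40*s^4 - 24*s^3 + 48*s^2 + 8*s - 8)
Step 3 gives the overall T(s). Then T(0) = -2/(-8) = 1/4.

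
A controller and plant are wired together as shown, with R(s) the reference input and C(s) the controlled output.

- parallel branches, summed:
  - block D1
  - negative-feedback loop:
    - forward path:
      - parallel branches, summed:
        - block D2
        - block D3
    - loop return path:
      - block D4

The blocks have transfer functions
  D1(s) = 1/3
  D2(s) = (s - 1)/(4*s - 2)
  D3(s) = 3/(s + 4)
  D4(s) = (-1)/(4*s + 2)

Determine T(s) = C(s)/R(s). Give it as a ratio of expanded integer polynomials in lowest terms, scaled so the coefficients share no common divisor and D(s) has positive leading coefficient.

Reducing step by step:

(1) combine D2, D3 in parallel -> (s^2 + 15*s - 10)/(4*s^2 + 14*s - 8)
(2) close the feedback loop around (D2+D3), D4 -> (4*s^3 + 62*s^2 - 10*s - 20)/(16*s^3 + 63*s^2 - 19*s - 6)
(3) reduce the parallel group D1, [(D2+D3)/(1+(D2+D3)*D4)], which is the overall transfer function T(s) = C(s)/R(s) in lowest terms

Answer: (28*s^3 + 249*s^2 - 49*s - 66)/(48*s^3 + 189*s^2 - 57*s - 18)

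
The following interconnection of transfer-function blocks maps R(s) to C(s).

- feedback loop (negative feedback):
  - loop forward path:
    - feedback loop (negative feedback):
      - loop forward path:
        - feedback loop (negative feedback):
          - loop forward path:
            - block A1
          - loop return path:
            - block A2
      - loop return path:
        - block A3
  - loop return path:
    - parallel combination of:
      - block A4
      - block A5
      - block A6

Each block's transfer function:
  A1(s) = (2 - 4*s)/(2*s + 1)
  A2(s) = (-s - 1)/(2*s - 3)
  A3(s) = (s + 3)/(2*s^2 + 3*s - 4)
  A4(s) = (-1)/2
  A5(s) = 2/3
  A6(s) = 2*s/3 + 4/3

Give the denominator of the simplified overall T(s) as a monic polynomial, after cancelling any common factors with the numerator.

Step 1. apply the feedback formula to A1, A2; result (-8*s^2 + 16*s - 6)/(8*s^2 - 2*s - 5)
Step 2. feedback reduction of [A1/(1+A1*A2)], A3; result (-16*s^4 + 8*s^3 + 68*s^2 - 82*s + 24)/(16*s^4 + 12*s^3 - 56*s^2 + 35*s + 2)
Step 3. sum the parallel branches A4, A5, A6; result 2*s/3 + 3/2
Step 4. collapse the loop ([[A1/(1+A1*A2)]/(1+[A1/(1+A1*A2)]*A3)] forward, (A4+A5+A6) return); result (24*s^4 - 12*s^3 - 102*s^2 + 123*s - 36)/(16*s^5 + 4*s^4 - 104*s^3 + 13*s^2 + 108*s - 57)
The result of step 4 is T(s) in lowest terms. Its denominator has leading coefficient 16; dividing the denominator through by 16 makes it monic.

Answer: s^5 + s^4/4 - 13*s^3/2 + 13*s^2/16 + 27*s/4 - 57/16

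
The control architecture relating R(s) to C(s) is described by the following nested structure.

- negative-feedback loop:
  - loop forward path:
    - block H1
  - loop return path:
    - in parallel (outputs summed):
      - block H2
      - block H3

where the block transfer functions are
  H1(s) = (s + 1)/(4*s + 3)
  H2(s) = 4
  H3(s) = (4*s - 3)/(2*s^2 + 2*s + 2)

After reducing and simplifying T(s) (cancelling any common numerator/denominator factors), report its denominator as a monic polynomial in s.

[1] combine H2, H3 in parallel = (8*s^2 + 12*s + 5)/(2*s^2 + 2*s + 2)
[2] feedback reduction of H1, (H2+H3) = (2*s^3 + 4*s^2 + 4*s + 2)/(16*s^3 + 34*s^2 + 31*s + 11)
The result of step 2 is T(s) in lowest terms. Its denominator has leading coefficient 16; dividing the denominator through by 16 makes it monic.

Therefore the answer is s^3 + 17*s^2/8 + 31*s/16 + 11/16.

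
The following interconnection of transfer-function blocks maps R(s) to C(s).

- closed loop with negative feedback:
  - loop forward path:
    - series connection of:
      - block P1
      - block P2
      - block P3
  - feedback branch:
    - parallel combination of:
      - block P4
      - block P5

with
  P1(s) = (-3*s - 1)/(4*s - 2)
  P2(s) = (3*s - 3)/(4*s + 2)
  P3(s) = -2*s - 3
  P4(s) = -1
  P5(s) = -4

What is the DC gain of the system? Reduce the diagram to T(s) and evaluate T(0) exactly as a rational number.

Answer: -9/41

Working:
[1] multiply P1, P2, P3 (series), giving (18*s^3 + 15*s^2 - 24*s - 9)/(16*s^2 - 4)
[2] combine P4, P5 in parallel, giving -5
[3] feedback reduction of (P1*P2*P3), (P4+P5), giving (-18*s^3 - 15*s^2 + 24*s + 9)/(90*s^3 + 59*s^2 - 120*s - 41)
The step-3 result is T(s). Setting s = 0: T(0) = 9/(-41) = -9/41.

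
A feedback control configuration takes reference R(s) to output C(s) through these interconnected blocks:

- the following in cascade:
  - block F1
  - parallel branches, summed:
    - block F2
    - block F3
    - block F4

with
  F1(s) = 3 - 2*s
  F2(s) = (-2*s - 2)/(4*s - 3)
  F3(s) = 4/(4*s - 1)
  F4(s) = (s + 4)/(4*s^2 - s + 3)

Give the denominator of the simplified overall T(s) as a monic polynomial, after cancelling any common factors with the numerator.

The answer is s^4 - 5*s^3/4 + 19*s^2/16 - 51*s/64 + 9/64.

Reasoning:
Step 1: sum the parallel branches F2, F3, F4: (-32*s^4 + 64*s^3 - 26*s^2 - 21*s - 18)/(64*s^4 - 80*s^3 + 76*s^2 - 51*s + 9)
Step 2: combine F1, (F2+F3+F4) in series: (64*s^5 - 224*s^4 + 244*s^3 - 36*s^2 - 27*s - 54)/(64*s^4 - 80*s^3 + 76*s^2 - 51*s + 9)
T(s) is the step-2 result (common factors already cancelled). Leading coefficient of the denominator: 64. Divide through by 64 for the monic polynomial.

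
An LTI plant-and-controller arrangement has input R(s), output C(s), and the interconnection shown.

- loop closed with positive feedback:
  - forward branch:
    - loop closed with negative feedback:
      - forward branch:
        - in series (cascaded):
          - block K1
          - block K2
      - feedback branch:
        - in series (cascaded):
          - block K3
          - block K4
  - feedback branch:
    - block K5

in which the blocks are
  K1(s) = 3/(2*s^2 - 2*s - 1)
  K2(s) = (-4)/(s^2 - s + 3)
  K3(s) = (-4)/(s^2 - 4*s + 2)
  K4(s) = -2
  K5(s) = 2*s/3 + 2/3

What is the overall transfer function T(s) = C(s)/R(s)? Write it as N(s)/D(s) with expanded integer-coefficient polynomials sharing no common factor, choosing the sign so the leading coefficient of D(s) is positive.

The answer is (-12*s^2 + 48*s - 24)/(2*s^6 - 12*s^5 + 27*s^4 - 33*s^3 + 7*s^2 - 14*s - 86).

Reasoning:
Step 1. cascade K1, K2 = (-12)/(2*s^4 - 4*s^3 + 7*s^2 - 5*s - 3)
Step 2. multiply K3, K4 (series) = 8/(s^2 - 4*s + 2)
Step 3. feedback reduction of (K1*K2), (K3*K4) = (-12*s^2 + 48*s - 24)/(2*s^6 - 12*s^5 + 27*s^4 - 41*s^3 + 31*s^2 + 2*s - 102)
Step 4. reduce the feedback loop with forward [(K1*K2)/(1+(K1*K2)*(K3*K4))] and return K5; the result is T(s) itself (integer coefficients, no common factor, positive leading denominator coefficient)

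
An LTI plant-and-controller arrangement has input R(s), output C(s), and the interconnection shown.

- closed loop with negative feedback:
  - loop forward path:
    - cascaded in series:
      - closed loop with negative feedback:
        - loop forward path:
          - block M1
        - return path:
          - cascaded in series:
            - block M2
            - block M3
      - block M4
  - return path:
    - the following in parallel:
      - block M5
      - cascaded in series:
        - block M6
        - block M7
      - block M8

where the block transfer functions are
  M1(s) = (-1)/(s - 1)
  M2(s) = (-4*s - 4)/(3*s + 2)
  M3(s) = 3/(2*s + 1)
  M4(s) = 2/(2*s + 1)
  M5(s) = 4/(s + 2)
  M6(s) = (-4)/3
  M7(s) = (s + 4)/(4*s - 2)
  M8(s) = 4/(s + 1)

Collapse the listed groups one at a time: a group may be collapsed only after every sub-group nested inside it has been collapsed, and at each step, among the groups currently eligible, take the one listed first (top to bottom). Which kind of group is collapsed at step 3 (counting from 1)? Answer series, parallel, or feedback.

(1) cascade M2, M3
(2) collapse the loop (M1 forward, (M2*M3) return)
(3) cascade [M1/(1+M1*(M2*M3))], M4
(4) combine M6, M7 in series
(5) reduce the parallel group M5, (M6*M7), M8
(6) collapse the loop (([M1/(1+M1*(M2*M3))]*M4) forward, (M5+(M6*M7)+M8) return)
So the answer for step 3 is series.

Therefore the answer is series.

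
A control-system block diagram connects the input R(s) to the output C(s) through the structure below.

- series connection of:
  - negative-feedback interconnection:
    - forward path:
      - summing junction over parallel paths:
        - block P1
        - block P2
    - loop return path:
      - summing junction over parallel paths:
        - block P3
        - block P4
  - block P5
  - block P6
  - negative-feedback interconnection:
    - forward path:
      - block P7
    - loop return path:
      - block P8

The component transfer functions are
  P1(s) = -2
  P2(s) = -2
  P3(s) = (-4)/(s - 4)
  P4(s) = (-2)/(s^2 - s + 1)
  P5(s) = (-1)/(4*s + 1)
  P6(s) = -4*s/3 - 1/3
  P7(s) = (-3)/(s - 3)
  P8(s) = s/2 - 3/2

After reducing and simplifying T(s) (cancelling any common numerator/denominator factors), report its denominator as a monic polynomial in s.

Answer: s^4 + 8*s^3 - 36*s^2 - 11*s + 60

Working:
Step 1 - add P1, P2 (parallel) = -4
Step 2 - combine P3, P4 in parallel = (-4*s^2 + 2*s + 4)/(s^3 - 5*s^2 + 5*s - 4)
Step 3 - collapse the loop ((P1+P2) forward, (P3+P4) return) = (-4*s^3 + 20*s^2 - 20*s + 16)/(s^3 + 11*s^2 - 3*s - 20)
Step 4 - apply the feedback formula to P7, P8 = 6/(s - 3)
Step 5 - combine [(P1+P2)/(1+(P1+P2)*(P3+P4))], P5, P6, [P7/(1+P7*P8)] in series = (-8*s^3 + 40*s^2 - 40*s + 32)/(s^4 + 8*s^3 - 36*s^2 - 11*s + 60)
Step 5 gives the fully reduced T(s), with no common factor left to cancel. The denominator is already monic (leading coefficient 1).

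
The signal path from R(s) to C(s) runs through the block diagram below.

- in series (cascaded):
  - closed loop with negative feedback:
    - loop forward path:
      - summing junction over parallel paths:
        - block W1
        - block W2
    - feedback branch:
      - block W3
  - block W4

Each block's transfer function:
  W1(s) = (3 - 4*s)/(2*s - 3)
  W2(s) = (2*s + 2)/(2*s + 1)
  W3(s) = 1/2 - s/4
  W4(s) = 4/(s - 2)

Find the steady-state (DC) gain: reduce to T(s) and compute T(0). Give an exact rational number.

Step 1: add W1, W2 (parallel) -> (-4*s^2 - 3)/(4*s^2 - 4*s - 3)
Step 2: apply the feedback formula to (W1+W2), W3 -> (-16*s^2 - 12)/(4*s^3 + 8*s^2 - 13*s - 18)
Step 3: reduce the series chain [(W1+W2)/(1+(W1+W2)*W3)], W4 -> (-64*s^2 - 48)/(4*s^4 - 29*s^2 + 8*s + 36)
Step 3 gives the overall T(s). Then T(0) = -48/36 = -4/3.

Therefore the answer is -4/3.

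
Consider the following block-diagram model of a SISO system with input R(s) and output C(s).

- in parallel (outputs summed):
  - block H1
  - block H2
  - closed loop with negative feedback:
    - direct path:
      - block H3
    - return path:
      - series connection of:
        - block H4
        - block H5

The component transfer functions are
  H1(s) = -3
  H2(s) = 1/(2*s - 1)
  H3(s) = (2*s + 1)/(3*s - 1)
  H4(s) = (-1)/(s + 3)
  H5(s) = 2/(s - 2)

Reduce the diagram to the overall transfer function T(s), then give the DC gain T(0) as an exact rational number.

The answer is -11/2.

Reasoning:
Step 1: reduce the series chain H4, H5; result (-2)/(s^2 + s - 6)
Step 2: collapse the loop (H3 forward, (H4*H5) return); result (2*s^3 + 3*s^2 - 11*s - 6)/(3*s^3 + 2*s^2 - 23*s + 4)
Step 3: parallel reduction of H1, H2, [H3/(1+H3*(H4*H5))]; result (-14*s^4 + 4*s^3 + 121*s^2 - 117*s + 22)/(6*s^4 + s^3 - 48*s^2 + 31*s - 4)
The step-3 result is T(s). Setting s = 0: T(0) = 22/(-4) = -11/2.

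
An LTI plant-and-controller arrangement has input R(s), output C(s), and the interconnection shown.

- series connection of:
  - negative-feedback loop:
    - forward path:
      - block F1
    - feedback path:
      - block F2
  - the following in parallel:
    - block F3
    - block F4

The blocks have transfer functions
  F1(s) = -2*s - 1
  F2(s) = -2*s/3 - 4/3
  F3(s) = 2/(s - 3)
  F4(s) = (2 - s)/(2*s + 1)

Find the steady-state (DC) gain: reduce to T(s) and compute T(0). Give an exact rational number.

First reduce the diagram to T(s).

1. collapse the loop (F1 forward, F2 return): (-6*s - 3)/(4*s^2 + 10*s + 7)
2. parallel reduction of F3, F4: (-s^2 + 9*s - 4)/(2*s^2 - 5*s - 3)
3. combine [F1/(1+F1*F2)], (F3+F4) in series: (3*s^2 - 27*s + 12)/(4*s^3 - 2*s^2 - 23*s - 21)
DC gain: substitute s = 0 into T(s) from step 3: T(0) = 12/(-21) = -4/7.

Answer: -4/7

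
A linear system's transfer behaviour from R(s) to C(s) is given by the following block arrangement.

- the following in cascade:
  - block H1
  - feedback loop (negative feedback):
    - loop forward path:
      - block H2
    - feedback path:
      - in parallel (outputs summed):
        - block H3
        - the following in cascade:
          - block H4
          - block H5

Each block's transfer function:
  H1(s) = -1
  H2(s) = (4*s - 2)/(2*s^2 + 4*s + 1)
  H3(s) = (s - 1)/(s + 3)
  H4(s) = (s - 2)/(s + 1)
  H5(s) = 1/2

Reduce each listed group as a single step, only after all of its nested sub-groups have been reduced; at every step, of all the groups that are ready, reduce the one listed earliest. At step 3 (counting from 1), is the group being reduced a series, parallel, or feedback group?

[1] multiply H4, H5 (series)
[2] parallel reduction of H3, (H4*H5)
[3] apply the feedback formula to H2, (H3+(H4*H5))
[4] reduce the series chain H1, [H2/(1+H2*(H3+(H4*H5)))]
Step 3: feedback.

Answer: feedback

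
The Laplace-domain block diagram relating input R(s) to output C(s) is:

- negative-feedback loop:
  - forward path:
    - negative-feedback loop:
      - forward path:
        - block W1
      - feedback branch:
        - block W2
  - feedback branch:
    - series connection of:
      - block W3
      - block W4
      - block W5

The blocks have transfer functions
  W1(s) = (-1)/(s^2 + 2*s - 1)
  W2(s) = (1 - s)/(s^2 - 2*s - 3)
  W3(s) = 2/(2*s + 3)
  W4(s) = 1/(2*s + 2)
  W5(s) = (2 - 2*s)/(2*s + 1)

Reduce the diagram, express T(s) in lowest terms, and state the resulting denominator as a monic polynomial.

Step 1: feedback reduction of W1, W2 -> (-s^2 + 2*s + 3)/(s^4 - 8*s^2 - 3*s + 2)
Step 2: combine W3, W4, W5 in series -> (2 - 2*s)/(4*s^3 + 12*s^2 + 11*s + 3)
Step 3: apply the feedback formula to [W1/(1+W1*W2)], (W3*W4*W5) -> (-4*s^4 + 25*s^2 + 30*s + 9)/(4*s^6 + 8*s^5 - 29*s^4 - 76*s^3 - 38*s^2 - s + 12)
T(s) is the step-3 result (common factors already cancelled). Leading coefficient of the denominator: 4. Divide through by 4 for the monic polynomial.

Therefore the answer is s^6 + 2*s^5 - 29*s^4/4 - 19*s^3 - 19*s^2/2 - s/4 + 3.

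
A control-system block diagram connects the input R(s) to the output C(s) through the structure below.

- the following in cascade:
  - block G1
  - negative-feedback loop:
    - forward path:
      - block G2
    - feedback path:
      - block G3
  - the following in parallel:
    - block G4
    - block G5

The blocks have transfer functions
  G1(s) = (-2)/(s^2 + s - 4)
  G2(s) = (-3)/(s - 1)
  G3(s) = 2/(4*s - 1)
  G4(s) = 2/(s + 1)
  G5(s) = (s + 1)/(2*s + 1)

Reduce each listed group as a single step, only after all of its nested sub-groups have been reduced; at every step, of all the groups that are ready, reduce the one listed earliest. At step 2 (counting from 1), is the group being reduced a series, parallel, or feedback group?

The answer is parallel.

Reasoning:
Step 1: collapse the loop (G2 forward, G3 return)
Step 2: sum the parallel branches G4, G5
Step 3: series reduction of G1, [G2/(1+G2*G3)], (G4+G5)
Step 2: parallel.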